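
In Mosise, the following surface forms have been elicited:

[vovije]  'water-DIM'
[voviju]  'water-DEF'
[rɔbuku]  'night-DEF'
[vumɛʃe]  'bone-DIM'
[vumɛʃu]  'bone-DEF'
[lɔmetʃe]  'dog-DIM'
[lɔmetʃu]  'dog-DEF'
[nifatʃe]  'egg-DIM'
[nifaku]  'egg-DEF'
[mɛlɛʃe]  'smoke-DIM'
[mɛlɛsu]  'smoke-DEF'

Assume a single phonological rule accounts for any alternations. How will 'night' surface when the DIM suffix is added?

[rɔbutʃe]

'egg' shows [tʃ] ~ [k] at the end of the stem ([nifatʃe] vs [nifaku]).
Compare 'dog', with invariant [tʃ] in [lɔmetʃe] and [lɔmetʃu]: an analysis with underlying /tʃ/ and a rule producing [k] before the DEF suffix would wrongly predict alternation here too.
Therefore /k/ is basic and [tʃ] is derived by palatalization before a front vowel (/k/ and /s/ become palato-alveolar [tʃ] and [ʃ] before a front vowel).
From [rɔbuku] the stem 'night' is /rɔbuk/; before a front vowel this yields [rɔbutʃe].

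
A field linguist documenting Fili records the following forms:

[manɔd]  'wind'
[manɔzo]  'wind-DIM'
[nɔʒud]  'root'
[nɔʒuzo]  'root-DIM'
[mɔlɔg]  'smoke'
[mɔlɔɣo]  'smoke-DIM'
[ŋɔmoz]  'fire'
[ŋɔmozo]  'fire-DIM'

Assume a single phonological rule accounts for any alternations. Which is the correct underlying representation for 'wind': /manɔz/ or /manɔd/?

/manɔd/

The root 'wind' surfaces as [manɔd] and [manɔzo], with a stem-final [d] ~ [z] alternation.
The stem 'fire' ([ŋɔmoz], [ŋɔmozo]) shows [z] unchanged in both environments, so [z] cannot be basic with [d] derived in isolation.
So /d/ is underlying, and a rule of intervocalic spirantization — voiced stops become fricatives between vowels — gives [z].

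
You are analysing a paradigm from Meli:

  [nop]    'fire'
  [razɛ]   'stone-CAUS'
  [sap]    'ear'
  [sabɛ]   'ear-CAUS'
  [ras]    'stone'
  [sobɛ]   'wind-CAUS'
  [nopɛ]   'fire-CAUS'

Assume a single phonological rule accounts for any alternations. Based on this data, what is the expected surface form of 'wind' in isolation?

[sop]

In [sap] and [sabɛ] the final segment of 'ear' alternates: [p] ~ [b].
The stem 'fire' ([nop], [nopɛ]) shows [p] unchanged in both environments, so [p] cannot be basic with [b] derived before the CAUS suffix.
So /b/ is underlying, and a rule of word-final obstruent devoicing — voiced obstruents become voiceless word-finally — gives [p].
From [sobɛ] the stem 'wind' is /sob/; word-finally this yields [sop].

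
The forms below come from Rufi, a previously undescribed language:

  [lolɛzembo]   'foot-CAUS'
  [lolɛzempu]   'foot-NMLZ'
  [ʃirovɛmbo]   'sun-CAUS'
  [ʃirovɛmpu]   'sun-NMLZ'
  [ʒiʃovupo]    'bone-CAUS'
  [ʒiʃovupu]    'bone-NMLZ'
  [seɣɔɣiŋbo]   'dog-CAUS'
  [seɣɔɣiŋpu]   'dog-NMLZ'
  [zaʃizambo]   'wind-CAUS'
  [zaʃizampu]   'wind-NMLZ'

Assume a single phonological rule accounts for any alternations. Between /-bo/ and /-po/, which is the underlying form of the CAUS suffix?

The CAUS suffix surfaces as [-bo] and [-po], depending on the final segment of the stem.
By contrast the NMLZ suffix keeps its initial [p] throughout — that segment must be underlying.
The CAUS suffix is therefore /-bo/ underlyingly, with post-vocalic devoicing: voiced stops become voiceless after a vowel.

/-bo/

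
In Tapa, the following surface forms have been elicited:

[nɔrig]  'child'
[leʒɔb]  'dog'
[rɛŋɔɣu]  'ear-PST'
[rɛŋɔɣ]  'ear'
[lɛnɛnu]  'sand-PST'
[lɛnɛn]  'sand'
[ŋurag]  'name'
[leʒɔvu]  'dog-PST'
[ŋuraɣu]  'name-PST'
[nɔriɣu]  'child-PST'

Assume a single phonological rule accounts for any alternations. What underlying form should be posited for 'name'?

'name' shows [ɣ] ~ [g] at the end of the stem ([ŋuraɣu] vs [ŋurag]).
If /ɣ/ were underlying and a rule turned it into [g] in isolation, 'ear' would also alternate; but it has [ɣ] in both [rɛŋɔɣu] and [rɛŋɔɣ].
Therefore /g/ is basic and [ɣ] is derived by intervocalic spirantization (voiced stops become fricatives between vowels).
The underlying form of 'name' is therefore /ŋurag/.

/ŋurag/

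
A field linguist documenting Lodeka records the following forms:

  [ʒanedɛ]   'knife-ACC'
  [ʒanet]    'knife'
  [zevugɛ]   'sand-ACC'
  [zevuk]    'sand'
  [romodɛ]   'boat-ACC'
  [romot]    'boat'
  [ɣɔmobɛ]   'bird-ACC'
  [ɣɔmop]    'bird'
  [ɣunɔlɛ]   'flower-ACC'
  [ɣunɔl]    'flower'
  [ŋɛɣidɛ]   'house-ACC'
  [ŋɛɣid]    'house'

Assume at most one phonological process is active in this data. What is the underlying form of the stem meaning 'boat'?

The stem for 'boat' ends in [d] in [romodɛ] but [t] in [romot].
Compare 'house', with invariant [d] in [ŋɛɣidɛ] and [ŋɛɣid]: an analysis with underlying /d/ and a rule producing [t] in isolation would wrongly predict alternation here too.
The alternation reflects intervocalic voicing: voiceless stops become voiced between vowels. /t/ is underlying.
So 'boat' = /romot/.

/romot/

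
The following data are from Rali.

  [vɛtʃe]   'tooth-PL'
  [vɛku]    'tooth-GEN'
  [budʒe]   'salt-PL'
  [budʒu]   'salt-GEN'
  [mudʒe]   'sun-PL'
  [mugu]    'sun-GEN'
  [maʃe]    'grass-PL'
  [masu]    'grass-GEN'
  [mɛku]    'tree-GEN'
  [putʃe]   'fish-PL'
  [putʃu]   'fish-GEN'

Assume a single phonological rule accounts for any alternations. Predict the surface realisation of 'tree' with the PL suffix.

The root 'tooth' surfaces as [vɛtʃe] and [vɛku], with a stem-final [tʃ] ~ [k] alternation.
If /tʃ/ were underlying and a rule turned it into [k] before the GEN suffix, 'fish' would also alternate; but it has [tʃ] in both [putʃe] and [putʃu].
The underlying segment must be /k/; /k/, /g/ and /s/ become palato-alveolar [tʃ], [dʒ] and [ʃ] before a front vowel, yielding [tʃ] there.
The one attested form of 'tree', [mɛku], shows underlying /mɛk/. Applying the same rule before a front vowel gives [mɛtʃe].

[mɛtʃe]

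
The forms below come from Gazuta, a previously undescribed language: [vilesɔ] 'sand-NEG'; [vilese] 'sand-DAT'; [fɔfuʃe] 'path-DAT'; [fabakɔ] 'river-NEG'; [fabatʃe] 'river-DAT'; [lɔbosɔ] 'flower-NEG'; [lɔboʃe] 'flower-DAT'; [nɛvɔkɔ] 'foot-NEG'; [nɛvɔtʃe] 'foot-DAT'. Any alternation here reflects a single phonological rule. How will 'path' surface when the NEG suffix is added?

[fɔfusɔ]

The root 'flower' surfaces as [lɔbosɔ] and [lɔboʃe], with a stem-final [s] ~ [ʃ] alternation.
Compare 'sand', with invariant [s] in [vilesɔ] and [vilese]: an analysis with underlying /s/ and a rule producing [ʃ] before the DAT suffix would wrongly predict alternation here too.
Therefore /ʃ/ is basic and [s] is derived by depalatalization (palato-alveolar /tʃ/ and /ʃ/ become [k] and [s] when no front vowel follows).
The one attested form of 'path', [fɔfuʃe], shows underlying /fɔfuʃ/. Applying the same rule when no front vowel follows gives [fɔfusɔ].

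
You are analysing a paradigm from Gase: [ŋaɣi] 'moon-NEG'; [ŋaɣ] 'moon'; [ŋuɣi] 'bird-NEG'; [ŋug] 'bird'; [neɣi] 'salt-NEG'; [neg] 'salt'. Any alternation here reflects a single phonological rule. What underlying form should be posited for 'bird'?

/ŋug/

In [ŋuɣi] and [ŋug] the final segment of 'bird' alternates: [ɣ] ~ [g].
The stem 'moon' ([ŋaɣi], [ŋaɣ]) shows [ɣ] unchanged in both environments, so [ɣ] cannot be basic with [g] derived in isolation.
Therefore /g/ is basic and [ɣ] is derived by intervocalic spirantization (voiced stops become fricatives between vowels).
So 'bird' = /ŋug/.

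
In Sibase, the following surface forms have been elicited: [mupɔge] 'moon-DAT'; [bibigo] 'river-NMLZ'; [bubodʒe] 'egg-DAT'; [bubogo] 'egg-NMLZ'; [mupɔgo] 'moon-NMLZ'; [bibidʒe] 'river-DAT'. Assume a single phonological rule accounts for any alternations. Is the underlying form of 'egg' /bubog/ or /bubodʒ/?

In [bubogo] and [bubodʒe] the final segment of 'egg' alternates: [g] ~ [dʒ].
The stem 'moon' ([mupɔgo], [mupɔge]) shows [g] unchanged in both environments, so [g] cannot be basic with [dʒ] derived before the DAT suffix.
So /dʒ/ is underlying, and a rule of depalatalization — palato-alveolar /dʒ/ becomes [g] when no front vowel follows — gives [g].

/bubodʒ/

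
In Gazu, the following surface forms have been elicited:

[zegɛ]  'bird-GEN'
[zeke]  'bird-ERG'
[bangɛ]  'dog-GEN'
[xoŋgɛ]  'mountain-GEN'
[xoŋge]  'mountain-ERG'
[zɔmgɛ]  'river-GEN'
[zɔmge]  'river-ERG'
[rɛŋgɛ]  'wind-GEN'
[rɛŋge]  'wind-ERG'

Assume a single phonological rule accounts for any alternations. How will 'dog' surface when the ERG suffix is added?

[bange]

The ERG morpheme has two allomorphs, [-ge] and [-ke].
By contrast the GEN suffix keeps its initial [g] throughout — that segment must be underlying.
The ERG suffix is therefore /-ke/ underlyingly, with post-nasal voicing: voiceless stops become voiced after a nasal.
After 'dog', which ends in a nasal, the suffix surfaces as [-ge], giving [bange].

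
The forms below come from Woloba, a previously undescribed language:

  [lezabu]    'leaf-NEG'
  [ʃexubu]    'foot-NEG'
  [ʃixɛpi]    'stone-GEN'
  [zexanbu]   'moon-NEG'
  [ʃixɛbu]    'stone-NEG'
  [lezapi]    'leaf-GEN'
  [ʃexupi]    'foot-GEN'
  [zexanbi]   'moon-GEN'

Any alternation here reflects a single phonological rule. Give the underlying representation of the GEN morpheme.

/-pi/

The GEN morpheme has two allomorphs, [-bi] and [-pi].
By contrast the NEG suffix keeps its initial [b] throughout — that segment must be underlying.
The GEN suffix is therefore /-pi/ underlyingly, with post-nasal voicing: voiceless stops become voiced after a nasal.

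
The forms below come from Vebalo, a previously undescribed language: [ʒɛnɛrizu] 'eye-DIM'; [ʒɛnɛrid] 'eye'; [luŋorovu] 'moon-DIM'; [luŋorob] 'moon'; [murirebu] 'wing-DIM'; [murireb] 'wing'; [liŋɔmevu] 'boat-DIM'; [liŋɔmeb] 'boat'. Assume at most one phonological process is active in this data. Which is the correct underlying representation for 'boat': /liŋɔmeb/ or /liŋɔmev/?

The root 'boat' surfaces as [liŋɔmevu] and [liŋɔmeb], with a stem-final [v] ~ [b] alternation.
But 'wing' keeps [b] in both environments ([murirebu], [murireb]), so there is no rule changing /b/ to [v] before the DIM suffix.
The alternation reflects word-final hardening: voiced fricatives become stops word-finally. /v/ is underlying.

/liŋɔmev/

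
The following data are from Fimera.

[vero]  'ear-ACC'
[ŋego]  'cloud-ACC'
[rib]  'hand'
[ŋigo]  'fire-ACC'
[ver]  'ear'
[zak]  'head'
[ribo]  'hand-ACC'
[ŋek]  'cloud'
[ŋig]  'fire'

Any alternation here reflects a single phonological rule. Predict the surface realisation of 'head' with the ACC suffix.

[zago]

'cloud' shows [g] ~ [k] at the end of the stem ([ŋego] vs [ŋek]).
The stem 'fire' ([ŋigo], [ŋig]) shows [g] unchanged in both environments, so [g] cannot be basic with [k] derived in isolation.
So /k/ is underlying, and a rule of intervocalic voicing — voiceless stops become voiced between vowels — gives [g].
The one attested form of 'head', [zak], shows underlying /zak/. Applying the same rule between vowels gives [zago].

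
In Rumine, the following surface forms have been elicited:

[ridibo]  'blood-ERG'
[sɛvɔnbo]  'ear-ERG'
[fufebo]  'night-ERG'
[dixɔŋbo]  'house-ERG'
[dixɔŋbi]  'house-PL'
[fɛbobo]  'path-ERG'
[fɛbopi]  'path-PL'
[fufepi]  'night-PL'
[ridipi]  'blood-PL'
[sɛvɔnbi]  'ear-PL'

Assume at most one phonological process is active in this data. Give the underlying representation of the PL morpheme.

/-pi/

The PL morpheme has two allomorphs, [-bi] and [-pi].
The ERG suffix, which begins with [b], is invariant after every stem; so [b] is not altered by any rule here.
So the underlying form is /-pi/, and voiceless stops become voiced after a nasal.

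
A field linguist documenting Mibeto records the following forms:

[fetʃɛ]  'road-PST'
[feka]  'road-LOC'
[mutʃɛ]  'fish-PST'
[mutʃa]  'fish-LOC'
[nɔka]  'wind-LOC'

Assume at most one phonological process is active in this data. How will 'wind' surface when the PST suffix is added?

The root 'road' surfaces as [fetʃɛ] and [feka], with a stem-final [tʃ] ~ [k] alternation.
The stem 'fish' ([mutʃɛ], [mutʃa]) shows [tʃ] unchanged in both environments, so [tʃ] cannot be basic with [k] derived before the LOC suffix.
The underlying segment must be /k/; /k/ becomes palato-alveolar [tʃ] before a front vowel, yielding [tʃ] there.
The one attested form of 'wind', [nɔka], shows underlying /nɔk/. Applying the same rule before a front vowel gives [nɔtʃɛ].

[nɔtʃɛ]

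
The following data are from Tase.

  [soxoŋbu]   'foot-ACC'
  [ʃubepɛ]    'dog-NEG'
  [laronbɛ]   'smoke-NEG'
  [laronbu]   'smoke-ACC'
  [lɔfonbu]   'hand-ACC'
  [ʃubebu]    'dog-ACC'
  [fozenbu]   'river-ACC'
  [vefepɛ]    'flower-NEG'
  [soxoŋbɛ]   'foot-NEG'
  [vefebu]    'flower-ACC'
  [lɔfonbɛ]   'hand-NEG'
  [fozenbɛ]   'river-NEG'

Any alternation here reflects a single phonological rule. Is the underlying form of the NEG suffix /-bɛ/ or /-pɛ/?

/-pɛ/

The NEG morpheme has two allomorphs, [-bɛ] and [-pɛ].
By contrast the ACC suffix keeps its initial [b] throughout — that segment must be underlying.
So the underlying form is /-pɛ/, and voiceless stops become voiced after a nasal.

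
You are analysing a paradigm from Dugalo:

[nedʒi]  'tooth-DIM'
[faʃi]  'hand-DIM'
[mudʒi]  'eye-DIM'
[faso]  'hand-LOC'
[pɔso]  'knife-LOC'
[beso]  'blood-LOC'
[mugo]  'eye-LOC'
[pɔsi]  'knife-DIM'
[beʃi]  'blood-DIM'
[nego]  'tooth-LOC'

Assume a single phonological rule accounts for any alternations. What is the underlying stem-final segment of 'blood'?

/ʃ/

The root 'blood' surfaces as [beʃi] and [beso], with a stem-final [ʃ] ~ [s] alternation.
If /s/ were underlying and a rule turned it into [ʃ] before the DIM suffix, 'knife' would also alternate; but it has [s] in both [pɔsi] and [pɔso].
Therefore /ʃ/ is basic and [s] is derived by depalatalization (palato-alveolar /dʒ/ and /ʃ/ become [g] and [s] when no front vowel follows).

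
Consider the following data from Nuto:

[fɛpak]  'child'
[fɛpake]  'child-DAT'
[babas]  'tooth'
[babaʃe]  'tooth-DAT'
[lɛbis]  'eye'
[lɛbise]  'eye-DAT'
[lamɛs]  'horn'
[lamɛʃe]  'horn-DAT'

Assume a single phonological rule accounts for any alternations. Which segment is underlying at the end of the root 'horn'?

/ʃ/

'horn' shows [s] ~ [ʃ] at the end of the stem ([lamɛs] vs [lamɛʃe]).
If /s/ were underlying and a rule turned it into [ʃ] before the DAT suffix, 'eye' would also alternate; but it has [s] in both [lɛbis] and [lɛbise].
Therefore /ʃ/ is basic and [s] is derived by depalatalization (palato-alveolar /ʃ/ becomes [s] when no front vowel follows).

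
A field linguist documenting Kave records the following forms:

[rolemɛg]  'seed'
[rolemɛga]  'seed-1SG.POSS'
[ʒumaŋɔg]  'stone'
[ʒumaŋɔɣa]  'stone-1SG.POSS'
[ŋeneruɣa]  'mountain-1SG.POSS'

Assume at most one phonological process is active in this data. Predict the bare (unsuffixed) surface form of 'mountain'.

The root 'stone' surfaces as [ʒumaŋɔg] and [ʒumaŋɔɣa], with a stem-final [g] ~ [ɣ] alternation.
If /g/ were underlying and a rule turned it into [ɣ] before the 1SG.POSS suffix, 'seed' would also alternate; but it has [g] in both [rolemɛg] and [rolemɛga].
The underlying segment must be /ɣ/; voiced fricatives become stops word-finally, yielding [g] there.
The one attested form of 'mountain', [ŋeneruɣa], shows underlying /ŋeneruɣ/. Applying the same rule word-finally gives [ŋenerug].

[ŋenerug]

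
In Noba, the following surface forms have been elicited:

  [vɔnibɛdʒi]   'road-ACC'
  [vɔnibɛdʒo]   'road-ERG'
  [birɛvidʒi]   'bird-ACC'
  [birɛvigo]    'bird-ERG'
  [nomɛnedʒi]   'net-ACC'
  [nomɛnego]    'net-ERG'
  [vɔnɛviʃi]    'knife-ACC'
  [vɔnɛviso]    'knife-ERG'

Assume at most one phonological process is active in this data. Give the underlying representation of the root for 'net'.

/nomɛneg/

In [nomɛnedʒi] and [nomɛnego] the final segment of 'net' alternates: [dʒ] ~ [g].
The stem 'road' ([vɔnibɛdʒi], [vɔnibɛdʒo]) shows [dʒ] unchanged in both environments, so [dʒ] cannot be basic with [g] derived before the ERG suffix.
So /g/ is underlying, and a rule of palatalization before a front vowel — /g/ and /s/ become palato-alveolar [dʒ] and [ʃ] before a front vowel — gives [dʒ].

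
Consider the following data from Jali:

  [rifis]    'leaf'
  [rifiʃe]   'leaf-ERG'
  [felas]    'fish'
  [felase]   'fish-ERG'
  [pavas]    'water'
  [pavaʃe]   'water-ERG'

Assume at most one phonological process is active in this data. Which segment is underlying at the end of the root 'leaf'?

/ʃ/

The stem for 'leaf' ends in [s] in [rifis] but [ʃ] in [rifiʃe].
The stem 'fish' ([felas], [felase]) shows [s] unchanged in both environments, so [s] cannot be basic with [ʃ] derived before the ERG suffix.
Therefore /ʃ/ is basic and [s] is derived by depalatalization (palato-alveolar /ʃ/ becomes [s] when no front vowel follows).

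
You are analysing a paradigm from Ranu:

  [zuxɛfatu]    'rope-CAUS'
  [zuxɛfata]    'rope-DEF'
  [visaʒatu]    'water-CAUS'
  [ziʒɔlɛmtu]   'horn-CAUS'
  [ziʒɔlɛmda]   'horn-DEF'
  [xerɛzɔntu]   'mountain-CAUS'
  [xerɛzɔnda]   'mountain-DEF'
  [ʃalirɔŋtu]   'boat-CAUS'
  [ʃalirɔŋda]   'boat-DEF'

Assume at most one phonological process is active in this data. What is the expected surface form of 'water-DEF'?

The DEF suffix surfaces as [-da] and [-ta], depending on the final segment of the stem.
By contrast the CAUS suffix keeps its initial [t] throughout — that segment must be underlying.
So the underlying form is /-da/, and voiced stops become voiceless after a vowel.
After 'water', which ends in a vowel, the suffix surfaces as [-ta], giving [visaʒata].

[visaʒata]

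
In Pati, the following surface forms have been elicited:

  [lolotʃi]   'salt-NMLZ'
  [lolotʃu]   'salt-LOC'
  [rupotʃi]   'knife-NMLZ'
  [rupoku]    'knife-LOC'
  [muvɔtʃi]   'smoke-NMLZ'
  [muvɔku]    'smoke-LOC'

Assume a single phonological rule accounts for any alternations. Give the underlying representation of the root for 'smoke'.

'smoke' shows [tʃ] ~ [k] at the end of the stem ([muvɔtʃi] vs [muvɔku]).
Compare 'salt', with invariant [tʃ] in [lolotʃi] and [lolotʃu]: an analysis with underlying /tʃ/ and a rule producing [k] before the LOC suffix would wrongly predict alternation here too.
Therefore /k/ is basic and [tʃ] is derived by palatalization before a front vowel (/k/ becomes palato-alveolar [tʃ] before a front vowel).
So 'smoke' = /muvɔk/.

/muvɔk/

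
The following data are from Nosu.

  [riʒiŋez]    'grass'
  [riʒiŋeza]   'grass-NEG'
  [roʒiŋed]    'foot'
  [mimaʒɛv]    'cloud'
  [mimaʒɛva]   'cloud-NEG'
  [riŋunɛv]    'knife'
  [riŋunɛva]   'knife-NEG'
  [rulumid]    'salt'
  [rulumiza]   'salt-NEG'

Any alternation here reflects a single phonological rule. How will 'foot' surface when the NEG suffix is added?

The stem for 'salt' ends in [d] in [rulumid] but [z] in [rulumiza].
But 'grass' keeps [z] in both environments ([riʒiŋez], [riʒiŋeza]), so there is no rule changing /z/ to [d] in isolation.
The alternation reflects intervocalic spirantization: voiced stops become fricatives between vowels. /d/ is underlying.
The one attested form of 'foot', [roʒiŋed], shows underlying /roʒiŋed/. Applying the same rule between vowels gives [roʒiŋeza].

[roʒiŋeza]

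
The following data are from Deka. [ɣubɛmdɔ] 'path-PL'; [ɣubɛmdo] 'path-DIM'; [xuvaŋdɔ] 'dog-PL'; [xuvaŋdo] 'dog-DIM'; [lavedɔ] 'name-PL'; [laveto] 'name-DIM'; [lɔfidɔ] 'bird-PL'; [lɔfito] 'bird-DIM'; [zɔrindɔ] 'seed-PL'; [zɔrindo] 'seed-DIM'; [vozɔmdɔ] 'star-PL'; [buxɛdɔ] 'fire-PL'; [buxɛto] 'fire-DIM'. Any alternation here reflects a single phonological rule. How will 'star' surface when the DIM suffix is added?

The DIM suffix surfaces as [-do] and [-to], depending on the final segment of the stem.
By contrast the PL suffix keeps its initial [d] throughout — that segment must be underlying.
So the underlying form is /-to/, and voiceless stops become voiced after a nasal.
After 'star', which ends in a nasal, the suffix surfaces as [-do], giving [vozɔmdo].

[vozɔmdo]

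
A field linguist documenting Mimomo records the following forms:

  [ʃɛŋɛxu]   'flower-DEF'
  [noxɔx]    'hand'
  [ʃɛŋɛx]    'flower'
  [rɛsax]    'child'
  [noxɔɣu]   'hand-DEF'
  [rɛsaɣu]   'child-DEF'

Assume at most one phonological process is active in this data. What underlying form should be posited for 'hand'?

'hand' shows [x] ~ [ɣ] at the end of the stem ([noxɔx] vs [noxɔɣu]).
The stem 'flower' ([ʃɛŋɛx], [ʃɛŋɛxu]) shows [x] unchanged in both environments, so [x] cannot be basic with [ɣ] derived before the DEF suffix.
So /ɣ/ is underlying, and a rule of word-final obstruent devoicing — voiced obstruents become voiceless word-finally — gives [x].

/noxɔɣ/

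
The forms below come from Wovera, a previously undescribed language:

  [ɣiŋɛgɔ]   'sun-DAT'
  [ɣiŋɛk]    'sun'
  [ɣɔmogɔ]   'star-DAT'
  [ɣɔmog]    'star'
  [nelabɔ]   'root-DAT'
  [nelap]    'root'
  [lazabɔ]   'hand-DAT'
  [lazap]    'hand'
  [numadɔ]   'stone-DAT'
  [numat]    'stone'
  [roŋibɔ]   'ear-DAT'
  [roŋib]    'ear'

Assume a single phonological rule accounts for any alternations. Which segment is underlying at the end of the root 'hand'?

/p/

In [lazabɔ] and [lazap] the final segment of 'hand' alternates: [b] ~ [p].
But 'ear' keeps [b] in both environments ([roŋibɔ], [roŋib]), so there is no rule changing /b/ to [p] in isolation.
So /p/ is underlying, and a rule of intervocalic voicing — voiceless stops become voiced between vowels — gives [b].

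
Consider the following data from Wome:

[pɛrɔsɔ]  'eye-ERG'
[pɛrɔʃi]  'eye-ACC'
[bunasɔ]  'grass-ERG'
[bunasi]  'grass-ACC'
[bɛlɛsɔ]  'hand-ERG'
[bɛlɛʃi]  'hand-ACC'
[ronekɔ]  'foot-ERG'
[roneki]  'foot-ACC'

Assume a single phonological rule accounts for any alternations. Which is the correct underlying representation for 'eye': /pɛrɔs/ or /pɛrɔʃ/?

/pɛrɔʃ/

'eye' shows [s] ~ [ʃ] at the end of the stem ([pɛrɔsɔ] vs [pɛrɔʃi]).
If /s/ were underlying and a rule turned it into [ʃ] before the ACC suffix, 'grass' would also alternate; but it has [s] in both [bunasɔ] and [bunasi].
The alternation reflects depalatalization: palato-alveolar /ʃ/ becomes [s] when no front vowel follows. /ʃ/ is underlying.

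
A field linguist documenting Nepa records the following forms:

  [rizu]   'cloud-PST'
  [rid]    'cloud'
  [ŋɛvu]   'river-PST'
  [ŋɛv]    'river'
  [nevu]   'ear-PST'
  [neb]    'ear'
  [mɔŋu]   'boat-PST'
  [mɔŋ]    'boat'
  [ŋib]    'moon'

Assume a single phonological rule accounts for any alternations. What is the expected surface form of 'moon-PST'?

In [nevu] and [neb] the final segment of 'ear' alternates: [v] ~ [b].
The stem 'river' ([ŋɛvu], [ŋɛv]) shows [v] unchanged in both environments, so [v] cannot be basic with [b] derived in isolation.
So /b/ is underlying, and a rule of intervocalic spirantization — voiced stops become fricatives between vowels — gives [v].
From [ŋib] the stem 'moon' is /ŋib/; between vowels this yields [ŋivu].

[ŋivu]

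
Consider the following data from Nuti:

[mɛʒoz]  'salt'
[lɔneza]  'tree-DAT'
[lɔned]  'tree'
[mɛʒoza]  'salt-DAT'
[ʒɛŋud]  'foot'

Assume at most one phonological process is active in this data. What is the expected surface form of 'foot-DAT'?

The stem for 'tree' ends in [d] in [lɔned] but [z] in [lɔneza].
Compare 'salt', with invariant [z] in [mɛʒoz] and [mɛʒoza]: an analysis with underlying /z/ and a rule producing [d] in isolation would wrongly predict alternation here too.
The underlying segment must be /d/; voiced stops become fricatives between vowels, yielding [z] there.
From [ʒɛŋud] the stem 'foot' is /ʒɛŋud/; between vowels this yields [ʒɛŋuza].

[ʒɛŋuza]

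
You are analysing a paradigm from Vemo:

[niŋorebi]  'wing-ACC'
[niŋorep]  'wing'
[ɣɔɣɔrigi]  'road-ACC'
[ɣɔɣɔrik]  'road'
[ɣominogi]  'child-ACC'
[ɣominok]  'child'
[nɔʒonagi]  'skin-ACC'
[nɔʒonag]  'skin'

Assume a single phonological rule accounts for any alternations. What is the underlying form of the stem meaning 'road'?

/ɣɔɣɔrik/

The root 'road' surfaces as [ɣɔɣɔrigi] and [ɣɔɣɔrik], with a stem-final [g] ~ [k] alternation.
But 'skin' keeps [g] in both environments ([nɔʒonagi], [nɔʒonag]), so there is no rule changing /g/ to [k] in isolation.
So /k/ is underlying, and a rule of intervocalic voicing — voiceless stops become voiced between vowels — gives [g].
Hence 'road' is /ɣɔɣɔrik/ underlyingly.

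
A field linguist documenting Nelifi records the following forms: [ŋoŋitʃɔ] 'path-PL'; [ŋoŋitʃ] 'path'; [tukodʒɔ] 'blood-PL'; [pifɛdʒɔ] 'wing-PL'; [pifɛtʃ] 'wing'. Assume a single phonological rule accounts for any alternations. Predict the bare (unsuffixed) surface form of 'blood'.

[tukotʃ]

The root 'wing' surfaces as [pifɛdʒɔ] and [pifɛtʃ], with a stem-final [dʒ] ~ [tʃ] alternation.
But 'path' keeps [tʃ] in both environments ([ŋoŋitʃɔ], [ŋoŋitʃ]), so there is no rule changing /tʃ/ to [dʒ] before the PL suffix.
The alternation reflects word-final obstruent devoicing: voiced obstruents become voiceless word-finally. /dʒ/ is underlying.
From [tukodʒɔ] the stem 'blood' is /tukodʒ/; word-finally this yields [tukotʃ].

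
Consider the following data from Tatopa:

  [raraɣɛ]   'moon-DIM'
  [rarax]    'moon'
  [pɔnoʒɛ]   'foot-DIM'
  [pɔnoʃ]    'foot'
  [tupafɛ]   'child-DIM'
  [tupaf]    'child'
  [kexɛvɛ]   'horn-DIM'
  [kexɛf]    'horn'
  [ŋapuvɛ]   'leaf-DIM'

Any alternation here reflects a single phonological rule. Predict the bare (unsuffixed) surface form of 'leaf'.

The stem for 'horn' ends in [v] in [kexɛvɛ] but [f] in [kexɛf].
Compare 'child', with invariant [f] in [tupafɛ] and [tupaf]: an analysis with underlying /f/ and a rule producing [v] before the DIM suffix would wrongly predict alternation here too.
So /v/ is underlying, and a rule of word-final obstruent devoicing — voiced obstruents become voiceless word-finally — gives [f].
From [ŋapuvɛ] the stem 'leaf' is /ŋapuv/; word-finally this yields [ŋapuf].

[ŋapuf]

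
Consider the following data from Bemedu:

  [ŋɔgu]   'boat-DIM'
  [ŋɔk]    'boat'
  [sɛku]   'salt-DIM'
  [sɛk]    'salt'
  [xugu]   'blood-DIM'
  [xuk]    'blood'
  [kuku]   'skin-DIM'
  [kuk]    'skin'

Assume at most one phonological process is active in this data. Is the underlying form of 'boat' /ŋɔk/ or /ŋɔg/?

The stem for 'boat' ends in [g] in [ŋɔgu] but [k] in [ŋɔk].
The stem 'skin' ([kuku], [kuk]) shows [k] unchanged in both environments, so [k] cannot be basic with [g] derived before the DIM suffix.
The underlying segment must be /g/; voiced obstruents become voiceless word-finally, yielding [k] there.

/ŋɔg/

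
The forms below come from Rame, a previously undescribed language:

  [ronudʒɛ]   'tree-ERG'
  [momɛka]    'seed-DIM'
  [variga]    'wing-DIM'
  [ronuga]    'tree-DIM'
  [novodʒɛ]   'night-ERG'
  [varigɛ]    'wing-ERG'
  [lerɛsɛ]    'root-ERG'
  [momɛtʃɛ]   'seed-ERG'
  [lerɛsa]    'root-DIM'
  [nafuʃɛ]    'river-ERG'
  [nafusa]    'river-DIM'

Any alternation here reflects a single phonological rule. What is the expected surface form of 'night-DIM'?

In [ronuga] and [ronudʒɛ] the final segment of 'tree' alternates: [g] ~ [dʒ].
The stem 'wing' ([variga], [varigɛ]) shows [g] unchanged in both environments, so [g] cannot be basic with [dʒ] derived before the ERG suffix.
The alternation reflects depalatalization: palato-alveolar /tʃ/, /dʒ/ and /ʃ/ become [k], [g] and [s] when no front vowel follows. /dʒ/ is underlying.
The one attested form of 'night', [novodʒɛ], shows underlying /novodʒ/. Applying the same rule when no front vowel follows gives [novoga].

[novoga]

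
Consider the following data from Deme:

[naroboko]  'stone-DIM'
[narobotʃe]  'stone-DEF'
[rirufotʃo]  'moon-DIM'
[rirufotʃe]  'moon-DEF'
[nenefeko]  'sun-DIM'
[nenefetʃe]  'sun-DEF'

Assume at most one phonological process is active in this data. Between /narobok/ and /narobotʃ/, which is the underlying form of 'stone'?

/narobok/

In [naroboko] and [narobotʃe] the final segment of 'stone' alternates: [k] ~ [tʃ].
If /tʃ/ were underlying and a rule turned it into [k] before the DIM suffix, 'moon' would also alternate; but it has [tʃ] in both [rirufotʃo] and [rirufotʃe].
The alternation reflects palatalization before a front vowel: /k/ becomes palato-alveolar [tʃ] before a front vowel. /k/ is underlying.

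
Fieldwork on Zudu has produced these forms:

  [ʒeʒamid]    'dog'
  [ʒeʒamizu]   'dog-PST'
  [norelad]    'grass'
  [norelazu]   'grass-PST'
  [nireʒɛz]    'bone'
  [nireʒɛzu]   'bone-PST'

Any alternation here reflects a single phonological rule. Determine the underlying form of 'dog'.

/ʒeʒamid/

In [ʒeʒamid] and [ʒeʒamizu] the final segment of 'dog' alternates: [d] ~ [z].
The stem 'bone' ([nireʒɛz], [nireʒɛzu]) shows [z] unchanged in both environments, so [z] cannot be basic with [d] derived in isolation.
So /d/ is underlying, and a rule of intervocalic spirantization — voiced stops become fricatives between vowels — gives [z].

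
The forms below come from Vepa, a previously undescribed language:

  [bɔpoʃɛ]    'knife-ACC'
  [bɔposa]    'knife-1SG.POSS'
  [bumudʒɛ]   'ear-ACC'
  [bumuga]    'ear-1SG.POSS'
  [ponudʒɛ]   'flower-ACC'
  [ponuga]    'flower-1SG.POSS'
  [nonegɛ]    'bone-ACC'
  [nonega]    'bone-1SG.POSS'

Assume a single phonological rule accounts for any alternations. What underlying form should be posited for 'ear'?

/bumudʒ/

The stem for 'ear' ends in [dʒ] in [bumudʒɛ] but [g] in [bumuga].
But 'bone' keeps [g] in both environments ([nonegɛ], [nonega]), so there is no rule changing /g/ to [dʒ] before the ACC suffix.
Therefore /dʒ/ is basic and [g] is derived by depalatalization (palato-alveolar /dʒ/ and /ʃ/ become [g] and [s] when no front vowel follows).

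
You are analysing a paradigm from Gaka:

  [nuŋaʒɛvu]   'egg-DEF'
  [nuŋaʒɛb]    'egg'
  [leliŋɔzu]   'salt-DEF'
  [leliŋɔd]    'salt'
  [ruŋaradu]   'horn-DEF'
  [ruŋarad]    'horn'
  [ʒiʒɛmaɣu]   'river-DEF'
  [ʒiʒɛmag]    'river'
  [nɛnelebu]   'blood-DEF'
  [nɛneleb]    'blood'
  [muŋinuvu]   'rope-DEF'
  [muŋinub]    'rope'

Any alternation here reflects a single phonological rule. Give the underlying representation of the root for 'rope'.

/muŋinuv/

The root 'rope' surfaces as [muŋinuvu] and [muŋinub], with a stem-final [v] ~ [b] alternation.
The stem 'blood' ([nɛnelebu], [nɛneleb]) shows [b] unchanged in both environments, so [b] cannot be basic with [v] derived before the DEF suffix.
So /v/ is underlying, and a rule of word-final hardening — voiced fricatives become stops word-finally — gives [b].
Hence 'rope' is /muŋinuv/ underlyingly.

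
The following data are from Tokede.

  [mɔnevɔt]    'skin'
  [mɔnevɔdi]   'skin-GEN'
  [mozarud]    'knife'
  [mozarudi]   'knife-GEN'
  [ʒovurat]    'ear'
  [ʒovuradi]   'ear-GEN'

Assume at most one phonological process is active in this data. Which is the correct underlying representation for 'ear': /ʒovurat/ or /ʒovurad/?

/ʒovurat/

The root 'ear' surfaces as [ʒovurat] and [ʒovuradi], with a stem-final [t] ~ [d] alternation.
But 'knife' keeps [d] in both environments ([mozarud], [mozarudi]), so there is no rule changing /d/ to [t] in isolation.
So /t/ is underlying, and a rule of intervocalic voicing — voiceless stops become voiced between vowels — gives [d].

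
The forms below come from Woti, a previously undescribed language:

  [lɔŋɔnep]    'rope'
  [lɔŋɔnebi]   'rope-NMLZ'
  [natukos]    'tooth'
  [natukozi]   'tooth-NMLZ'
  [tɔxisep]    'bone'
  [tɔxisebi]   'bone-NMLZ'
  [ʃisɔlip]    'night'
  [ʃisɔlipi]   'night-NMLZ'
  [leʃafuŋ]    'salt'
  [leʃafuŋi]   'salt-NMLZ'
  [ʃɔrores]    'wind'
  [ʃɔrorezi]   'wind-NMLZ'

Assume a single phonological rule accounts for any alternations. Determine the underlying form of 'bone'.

'bone' shows [p] ~ [b] at the end of the stem ([tɔxisep] vs [tɔxisebi]).
If /p/ were underlying and a rule turned it into [b] before the NMLZ suffix, 'night' would also alternate; but it has [p] in both [ʃisɔlip] and [ʃisɔlipi].
The underlying segment must be /b/; voiced obstruents become voiceless word-finally, yielding [p] there.

/tɔxiseb/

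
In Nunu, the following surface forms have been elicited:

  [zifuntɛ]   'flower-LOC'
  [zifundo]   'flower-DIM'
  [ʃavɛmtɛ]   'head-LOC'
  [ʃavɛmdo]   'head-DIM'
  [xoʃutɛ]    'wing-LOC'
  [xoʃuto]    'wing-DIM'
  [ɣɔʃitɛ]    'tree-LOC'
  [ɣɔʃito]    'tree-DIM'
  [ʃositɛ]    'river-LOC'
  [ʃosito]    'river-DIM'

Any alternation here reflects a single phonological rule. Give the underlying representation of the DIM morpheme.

/-do/

The DIM morpheme has two allomorphs, [-do] and [-to].
The LOC suffix, which begins with [t], is invariant after every stem; so [t] is not altered by any rule here.
So the underlying form is /-do/, and voiced stops become voiceless after a vowel.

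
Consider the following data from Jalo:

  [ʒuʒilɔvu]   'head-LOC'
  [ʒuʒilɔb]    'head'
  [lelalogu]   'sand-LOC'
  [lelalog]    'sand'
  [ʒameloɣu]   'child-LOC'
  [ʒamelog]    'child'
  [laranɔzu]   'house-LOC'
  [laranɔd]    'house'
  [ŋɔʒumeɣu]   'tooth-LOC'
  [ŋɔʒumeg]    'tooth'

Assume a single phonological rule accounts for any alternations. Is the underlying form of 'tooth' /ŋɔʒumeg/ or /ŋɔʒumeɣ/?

/ŋɔʒumeɣ/

In [ŋɔʒumeɣu] and [ŋɔʒumeg] the final segment of 'tooth' alternates: [ɣ] ~ [g].
But 'sand' keeps [g] in both environments ([lelalogu], [lelalog]), so there is no rule changing /g/ to [ɣ] before the LOC suffix.
The underlying segment must be /ɣ/; voiced fricatives become stops word-finally, yielding [g] there.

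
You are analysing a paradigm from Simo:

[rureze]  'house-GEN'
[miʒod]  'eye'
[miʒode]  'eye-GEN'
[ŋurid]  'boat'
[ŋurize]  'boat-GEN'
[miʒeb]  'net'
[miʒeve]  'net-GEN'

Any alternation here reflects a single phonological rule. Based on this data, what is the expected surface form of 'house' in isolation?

The root 'boat' surfaces as [ŋurid] and [ŋurize], with a stem-final [d] ~ [z] alternation.
The stem 'eye' ([miʒod], [miʒode]) shows [d] unchanged in both environments, so [d] cannot be basic with [z] derived before the GEN suffix.
The underlying segment must be /z/; voiced fricatives become stops word-finally, yielding [d] there.
The one attested form of 'house', [rureze], shows underlying /rurez/. Applying the same rule word-finally gives [rured].

[rured]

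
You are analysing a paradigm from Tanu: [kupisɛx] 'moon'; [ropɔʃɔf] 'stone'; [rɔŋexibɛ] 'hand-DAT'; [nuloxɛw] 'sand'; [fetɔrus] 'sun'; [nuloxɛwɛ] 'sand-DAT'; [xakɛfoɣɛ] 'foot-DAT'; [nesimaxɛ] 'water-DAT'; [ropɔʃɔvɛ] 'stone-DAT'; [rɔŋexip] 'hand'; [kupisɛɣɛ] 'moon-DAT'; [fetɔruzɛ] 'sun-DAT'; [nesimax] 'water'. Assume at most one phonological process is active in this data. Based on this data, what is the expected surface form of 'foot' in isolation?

[xakɛfox]

The stem for 'moon' ends in [ɣ] in [kupisɛɣɛ] but [x] in [kupisɛx].
The stem 'water' ([nesimaxɛ], [nesimax]) shows [x] unchanged in both environments, so [x] cannot be basic with [ɣ] derived before the DAT suffix.
The alternation reflects word-final obstruent devoicing: voiced obstruents become voiceless word-finally. /ɣ/ is underlying.
The one attested form of 'foot', [xakɛfoɣɛ], shows underlying /xakɛfoɣ/. Applying the same rule word-finally gives [xakɛfox].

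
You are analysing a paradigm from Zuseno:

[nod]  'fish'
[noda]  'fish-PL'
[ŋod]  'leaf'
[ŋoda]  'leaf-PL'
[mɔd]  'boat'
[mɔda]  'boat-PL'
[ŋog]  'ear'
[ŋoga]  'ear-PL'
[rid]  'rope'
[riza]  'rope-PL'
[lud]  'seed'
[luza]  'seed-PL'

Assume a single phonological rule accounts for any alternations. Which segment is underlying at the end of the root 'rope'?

In [rid] and [riza] the final segment of 'rope' alternates: [d] ~ [z].
If /d/ were underlying and a rule turned it into [z] before the PL suffix, 'fish' would also alternate; but it has [d] in both [nod] and [noda].
The underlying segment must be /z/; voiced fricatives become stops word-finally, yielding [d] there.

/z/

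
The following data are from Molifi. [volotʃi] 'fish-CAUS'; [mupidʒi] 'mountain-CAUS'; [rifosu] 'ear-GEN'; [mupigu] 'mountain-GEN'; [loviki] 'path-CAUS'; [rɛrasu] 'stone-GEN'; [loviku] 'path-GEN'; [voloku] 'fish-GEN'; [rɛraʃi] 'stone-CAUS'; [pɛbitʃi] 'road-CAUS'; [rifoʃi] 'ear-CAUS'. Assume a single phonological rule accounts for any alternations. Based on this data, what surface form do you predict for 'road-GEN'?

[pɛbiku]

The stem for 'fish' ends in [tʃ] in [volotʃi] but [k] in [voloku].
If /k/ were underlying and a rule turned it into [tʃ] before the CAUS suffix, 'path' would also alternate; but it has [k] in both [loviki] and [loviku].
The alternation reflects depalatalization: palato-alveolar /tʃ/, /dʒ/ and /ʃ/ become [k], [g] and [s] when no front vowel follows. /tʃ/ is underlying.
The one attested form of 'road', [pɛbitʃi], shows underlying /pɛbitʃ/. Applying the same rule when no front vowel follows gives [pɛbiku].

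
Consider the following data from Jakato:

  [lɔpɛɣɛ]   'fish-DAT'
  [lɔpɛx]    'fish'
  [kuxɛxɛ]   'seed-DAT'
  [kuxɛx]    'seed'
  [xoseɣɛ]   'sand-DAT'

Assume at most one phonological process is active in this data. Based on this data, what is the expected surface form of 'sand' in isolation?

[xosex]

The stem for 'fish' ends in [ɣ] in [lɔpɛɣɛ] but [x] in [lɔpɛx].
The stem 'seed' ([kuxɛxɛ], [kuxɛx]) shows [x] unchanged in both environments, so [x] cannot be basic with [ɣ] derived before the DAT suffix.
The alternation reflects word-final obstruent devoicing: voiced obstruents become voiceless word-finally. /ɣ/ is underlying.
From [xoseɣɛ] the stem 'sand' is /xoseɣ/; word-finally this yields [xosex].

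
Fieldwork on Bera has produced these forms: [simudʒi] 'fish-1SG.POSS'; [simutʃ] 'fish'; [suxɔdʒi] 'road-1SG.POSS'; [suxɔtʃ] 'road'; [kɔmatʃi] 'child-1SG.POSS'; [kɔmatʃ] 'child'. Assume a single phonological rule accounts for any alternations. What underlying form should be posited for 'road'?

'road' shows [dʒ] ~ [tʃ] at the end of the stem ([suxɔdʒi] vs [suxɔtʃ]).
But 'child' keeps [tʃ] in both environments ([kɔmatʃi], [kɔmatʃ]), so there is no rule changing /tʃ/ to [dʒ] before the 1SG.POSS suffix.
Therefore /dʒ/ is basic and [tʃ] is derived by word-final obstruent devoicing (voiced obstruents become voiceless word-finally).
So 'road' = /suxɔdʒ/.

/suxɔdʒ/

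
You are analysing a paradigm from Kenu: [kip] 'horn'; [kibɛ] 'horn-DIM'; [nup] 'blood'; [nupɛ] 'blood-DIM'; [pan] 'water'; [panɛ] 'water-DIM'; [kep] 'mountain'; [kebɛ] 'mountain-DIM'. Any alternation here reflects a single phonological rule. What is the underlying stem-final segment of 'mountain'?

/b/

'mountain' shows [p] ~ [b] at the end of the stem ([kep] vs [kebɛ]).
But 'blood' keeps [p] in both environments ([nup], [nupɛ]), so there is no rule changing /p/ to [b] before the DIM suffix.
Therefore /b/ is basic and [p] is derived by word-final obstruent devoicing (voiced obstruents become voiceless word-finally).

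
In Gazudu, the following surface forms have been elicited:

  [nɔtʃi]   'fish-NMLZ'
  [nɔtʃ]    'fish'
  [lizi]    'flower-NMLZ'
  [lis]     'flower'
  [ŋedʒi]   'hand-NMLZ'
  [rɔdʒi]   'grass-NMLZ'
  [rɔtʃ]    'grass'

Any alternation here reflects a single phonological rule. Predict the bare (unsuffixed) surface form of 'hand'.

The stem for 'grass' ends in [dʒ] in [rɔdʒi] but [tʃ] in [rɔtʃ].
If /tʃ/ were underlying and a rule turned it into [dʒ] before the NMLZ suffix, 'fish' would also alternate; but it has [tʃ] in both [nɔtʃi] and [nɔtʃ].
The underlying segment must be /dʒ/; voiced obstruents become voiceless word-finally, yielding [tʃ] there.
From [ŋedʒi] the stem 'hand' is /ŋedʒ/; word-finally this yields [ŋetʃ].

[ŋetʃ]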